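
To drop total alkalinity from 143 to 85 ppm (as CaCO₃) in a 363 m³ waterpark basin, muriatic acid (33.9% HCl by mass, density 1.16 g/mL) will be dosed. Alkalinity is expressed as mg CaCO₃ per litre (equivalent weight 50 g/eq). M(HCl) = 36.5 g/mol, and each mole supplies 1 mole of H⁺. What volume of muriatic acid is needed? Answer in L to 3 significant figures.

39.1 L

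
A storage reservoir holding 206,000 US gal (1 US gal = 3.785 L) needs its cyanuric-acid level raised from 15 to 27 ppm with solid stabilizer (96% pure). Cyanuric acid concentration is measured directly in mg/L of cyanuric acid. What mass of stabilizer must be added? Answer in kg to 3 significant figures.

Volume: 206,000 US gal × 3.785 L/gal = 779,710 L.
CYA to add: (27 − 15) = 12 mg/L × 779,710 L = 9357 g cyanuric acid.
At 96% purity: 9357 / 0.96 = 9746 g product.

9.75 kg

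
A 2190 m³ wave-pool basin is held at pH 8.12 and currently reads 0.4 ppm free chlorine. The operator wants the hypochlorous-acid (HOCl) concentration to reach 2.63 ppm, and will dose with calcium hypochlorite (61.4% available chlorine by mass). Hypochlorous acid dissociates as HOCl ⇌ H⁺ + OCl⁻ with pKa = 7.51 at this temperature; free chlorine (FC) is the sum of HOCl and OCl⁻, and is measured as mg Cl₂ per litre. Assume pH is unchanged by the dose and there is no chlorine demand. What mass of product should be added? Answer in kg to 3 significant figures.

46.2 kg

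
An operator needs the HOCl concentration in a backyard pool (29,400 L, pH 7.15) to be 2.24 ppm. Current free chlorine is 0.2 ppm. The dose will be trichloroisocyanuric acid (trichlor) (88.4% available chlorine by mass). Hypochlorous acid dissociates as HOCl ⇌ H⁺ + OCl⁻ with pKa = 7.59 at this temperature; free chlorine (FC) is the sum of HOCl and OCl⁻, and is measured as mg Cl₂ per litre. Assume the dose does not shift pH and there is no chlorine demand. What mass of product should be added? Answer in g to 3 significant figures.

94.9 g

[OCl⁻]/[HOCl] = 10^(pH − pKa) = 10^(7.15 − 7.59) = 0.3631; fraction as HOCl = 1/(1 + 0.3631) = 0.7336.
Free chlorine required for 2.24 ppm HOCl: 2.24 / 0.7336 = 3.053 ppm.
FC to add: 3.053 − 0.2 = 2.853 mg/L as Cl₂.
Cl₂ equivalent: 2.853 mg/L × 29,400 L = 83.89 g.
Product at 88.4% available Cl: 83.89 / 0.884 = 94.89 g.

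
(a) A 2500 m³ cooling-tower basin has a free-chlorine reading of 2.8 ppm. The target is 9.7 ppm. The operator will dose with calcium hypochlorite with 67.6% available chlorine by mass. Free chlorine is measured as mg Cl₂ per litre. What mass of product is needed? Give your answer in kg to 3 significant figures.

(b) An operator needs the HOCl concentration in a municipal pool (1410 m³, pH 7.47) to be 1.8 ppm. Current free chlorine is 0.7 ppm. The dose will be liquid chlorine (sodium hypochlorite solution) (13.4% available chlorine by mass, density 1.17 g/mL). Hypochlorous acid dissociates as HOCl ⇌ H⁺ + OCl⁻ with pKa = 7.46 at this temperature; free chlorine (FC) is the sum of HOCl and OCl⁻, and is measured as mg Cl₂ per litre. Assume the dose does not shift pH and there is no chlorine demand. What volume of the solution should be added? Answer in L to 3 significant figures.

(a) 25.5 kg; (b) 26.5 L

(a) Volume: 2500 m³ = 2,500,000 L.
(a) Chlorine deficit: 9.7 − 2.8 = 6.9 ppm = 6.9 mg/L as Cl₂.
(a) Cl₂ equivalent needed: 6.9 mg/L × 2,500,000 L = 17,250,000 mg = 17,250 g.
(a) Product at 67.6% available chlorine: 17,250 / 0.676 = 25,520 g.

(b) Volume: 1410 m³ = 1,410,000 L.
(b) [OCl⁻]/[HOCl] = 10^(pH − pKa) = 10^(7.47 − 7.46) = 1.023; fraction as HOCl = 1/(1 + 1.023) = 0.4942.
(b) Free chlorine required for 1.8 ppm HOCl: 1.8 / 0.4942 = 3.642 ppm.
(b) FC to add: 3.642 − 0.7 = 2.942 mg/L as Cl₂.
(b) Cl₂ equivalent: 2.942 mg/L × 1,410,000 L = 4148 g.
(b) Product at 13.4% available Cl: 4148 / 0.134 = 30,960 g.
(b) Volume: 30,960 g ÷ 1.17 g/mL = 26,460 mL.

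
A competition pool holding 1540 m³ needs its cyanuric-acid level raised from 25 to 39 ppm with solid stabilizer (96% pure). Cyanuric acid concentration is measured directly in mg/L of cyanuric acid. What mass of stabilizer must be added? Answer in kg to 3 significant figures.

Volume: 1540 m³ = 1,540,000 L.
CYA to add: (39 − 25) = 14 mg/L × 1,540,000 L = 21,560 g cyanuric acid.
At 96% purity: 21,560 / 0.96 = 22,460 g product.

22.5 kg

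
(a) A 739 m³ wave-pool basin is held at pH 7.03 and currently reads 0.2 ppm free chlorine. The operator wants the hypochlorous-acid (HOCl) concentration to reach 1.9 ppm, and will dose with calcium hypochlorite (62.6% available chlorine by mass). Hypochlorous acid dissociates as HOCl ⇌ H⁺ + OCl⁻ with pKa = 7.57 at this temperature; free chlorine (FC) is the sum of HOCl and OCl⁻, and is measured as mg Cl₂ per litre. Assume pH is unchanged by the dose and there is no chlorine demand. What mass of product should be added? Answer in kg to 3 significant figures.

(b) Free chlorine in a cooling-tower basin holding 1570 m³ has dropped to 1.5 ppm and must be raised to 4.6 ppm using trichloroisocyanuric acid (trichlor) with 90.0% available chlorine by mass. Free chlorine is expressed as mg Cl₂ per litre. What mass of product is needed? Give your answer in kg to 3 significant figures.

(a) 2.65 kg; (b) 5.41 kg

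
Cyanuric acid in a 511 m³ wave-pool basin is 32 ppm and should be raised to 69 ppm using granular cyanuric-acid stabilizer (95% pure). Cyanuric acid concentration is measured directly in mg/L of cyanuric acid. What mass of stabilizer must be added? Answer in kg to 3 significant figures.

Volume: 511 m³ = 511,000 L.
CYA to add: (69 − 32) = 37 mg/L × 511,000 L = 18,910 g cyanuric acid.
At 95% purity: 18,910 / 0.95 = 19,900 g product.

19.9 kg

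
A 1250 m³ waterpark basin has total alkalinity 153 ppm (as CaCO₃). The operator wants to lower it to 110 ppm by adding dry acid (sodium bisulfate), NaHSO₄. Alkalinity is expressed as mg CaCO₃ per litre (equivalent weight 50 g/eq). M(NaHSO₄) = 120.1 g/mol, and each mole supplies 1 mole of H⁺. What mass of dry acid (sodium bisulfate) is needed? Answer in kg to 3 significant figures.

Volume: 1250 m³ = 1,250,000 L.
Alkalinity to neutralize: (153 − 110) = 43 mg/L as CaCO₃ × 1,250,000 L = 53,750 g as CaCO₃.
Equivalents of H⁺ required: 53,750 ÷ 50 g/eq = 1075 eq = 1075 mol NaHSO₄.
Mass of NaHSO₄: 1075 × 120.1 = 129,100 g.

129 kg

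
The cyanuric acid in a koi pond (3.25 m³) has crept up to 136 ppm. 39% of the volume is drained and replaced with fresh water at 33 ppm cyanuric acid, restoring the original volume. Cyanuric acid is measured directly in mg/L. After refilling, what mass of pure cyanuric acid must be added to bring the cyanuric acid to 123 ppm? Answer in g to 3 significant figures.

88.3 g

Volume: 3.25 m³ = 3,250 L.
After draining 39% and refilling: 136 × 0.61 + 33 × 0.39 = 95.83 ppm.
Deficit to target: 123 − 95.83 = 27.17 mg/L.
Mass: 27.17 mg/L × 3,250 L = 88.3 g cyanuric acid.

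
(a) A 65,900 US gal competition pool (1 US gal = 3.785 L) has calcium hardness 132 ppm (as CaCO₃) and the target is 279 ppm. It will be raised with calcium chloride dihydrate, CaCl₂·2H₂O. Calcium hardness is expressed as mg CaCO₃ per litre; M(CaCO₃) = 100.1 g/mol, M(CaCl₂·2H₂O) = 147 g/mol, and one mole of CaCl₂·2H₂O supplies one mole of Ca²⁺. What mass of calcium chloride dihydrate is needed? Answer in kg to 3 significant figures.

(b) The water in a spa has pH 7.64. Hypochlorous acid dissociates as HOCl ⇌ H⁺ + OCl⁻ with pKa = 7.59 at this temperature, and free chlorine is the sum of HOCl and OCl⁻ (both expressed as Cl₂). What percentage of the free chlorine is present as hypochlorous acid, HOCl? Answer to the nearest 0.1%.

(a) Volume: 65,900 US gal × 3.785 L/gal = 249,432 L.
(a) Hardness to add: (279 − 132) = 147 mg/L as CaCO₃ × 249,432 L = 36,670 g as CaCO₃.
(a) Moles of Ca²⁺ (1 mol Ca²⁺ ≡ 1 mol CaCO₃): 36,670 / 100.1 g/mol = 366.3 mol.
(a) Mass of CaCl₂·2H₂O: 366.3 × 147 = 53,850 g.

(b) [OCl⁻]/[HOCl] = 10^(pH − pKa) = 10^(7.64 − 7.59) = 10^0.05 = 1.122.
(b) Fraction as HOCl = 1 / (1 + 1.122) = 0.4712.

(a) 53.8 kg; (b) 47.1%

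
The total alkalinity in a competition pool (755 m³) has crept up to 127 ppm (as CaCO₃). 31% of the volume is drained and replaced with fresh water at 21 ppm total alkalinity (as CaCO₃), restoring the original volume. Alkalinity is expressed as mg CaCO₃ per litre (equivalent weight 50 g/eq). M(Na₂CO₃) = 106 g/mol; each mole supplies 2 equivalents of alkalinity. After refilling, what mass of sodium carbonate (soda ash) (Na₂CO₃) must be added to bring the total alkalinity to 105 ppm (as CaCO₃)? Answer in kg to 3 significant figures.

Volume: 755 m³ = 755,000 L.
After draining 31% and refilling: 127 × 0.69 + 21 × 0.31 = 94.14 ppm.
Deficit to target: 105 − 94.14 = 10.86 mg/L.
As CaCO₃: 10.86 mg/L × 755,000 L = 8199 g; ÷ 50 g/eq ÷ 2 = 81.99 mol Na₂CO₃.
Mass: 81.99 × 106 = 8691 g.

8.69 kg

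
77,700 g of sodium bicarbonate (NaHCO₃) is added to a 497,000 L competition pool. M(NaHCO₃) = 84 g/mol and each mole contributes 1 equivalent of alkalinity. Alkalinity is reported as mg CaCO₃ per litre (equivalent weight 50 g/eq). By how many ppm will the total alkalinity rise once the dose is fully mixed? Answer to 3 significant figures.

Moles of NaHCO₃: 77,700 g ÷ 84 g/mol = 925 mol → 925 eq of alkalinity.
As CaCO₃: 925 eq × 50 g/eq = 46,250 g.
Rise: 46,250 g / 497,000 L × 1000 = 93.06 mg/L.

93.1 ppm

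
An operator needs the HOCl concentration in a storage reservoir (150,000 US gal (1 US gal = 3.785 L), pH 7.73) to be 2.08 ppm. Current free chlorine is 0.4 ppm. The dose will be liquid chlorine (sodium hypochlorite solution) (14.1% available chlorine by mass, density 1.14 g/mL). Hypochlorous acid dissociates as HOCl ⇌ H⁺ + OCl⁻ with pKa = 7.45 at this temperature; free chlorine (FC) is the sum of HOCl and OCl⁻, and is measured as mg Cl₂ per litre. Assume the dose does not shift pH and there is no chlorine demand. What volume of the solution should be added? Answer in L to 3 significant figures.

19.9 L

Volume: 150,000 US gal × 3.785 L/gal = 567,750 L.
[OCl⁻]/[HOCl] = 10^(pH − pKa) = 10^(7.73 − 7.45) = 1.905; fraction as HOCl = 1/(1 + 1.905) = 0.3442.
Free chlorine required for 2.08 ppm HOCl: 2.08 / 0.3442 = 6.043 ppm.
FC to add: 6.043 − 0.4 = 5.643 mg/L as Cl₂.
Cl₂ equivalent: 5.643 mg/L × 567,750 L = 3204 g.
Product at 14.1% available Cl: 3204 / 0.141 = 22,720 g.
Volume: 22,720 g ÷ 1.14 g/mL = 19,930 mL.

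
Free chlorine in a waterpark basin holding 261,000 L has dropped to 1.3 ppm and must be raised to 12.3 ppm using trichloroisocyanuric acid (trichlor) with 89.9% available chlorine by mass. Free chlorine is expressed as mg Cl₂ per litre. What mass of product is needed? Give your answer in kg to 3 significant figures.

3.19 kg

Chlorine deficit: 12.3 − 1.3 = 11 ppm = 11 mg/L as Cl₂.
Cl₂ equivalent needed: 11 mg/L × 261,000 L = 2,871,000 mg = 2871 g.
Product at 89.9% available chlorine: 2871 / 0.899 = 3194 g.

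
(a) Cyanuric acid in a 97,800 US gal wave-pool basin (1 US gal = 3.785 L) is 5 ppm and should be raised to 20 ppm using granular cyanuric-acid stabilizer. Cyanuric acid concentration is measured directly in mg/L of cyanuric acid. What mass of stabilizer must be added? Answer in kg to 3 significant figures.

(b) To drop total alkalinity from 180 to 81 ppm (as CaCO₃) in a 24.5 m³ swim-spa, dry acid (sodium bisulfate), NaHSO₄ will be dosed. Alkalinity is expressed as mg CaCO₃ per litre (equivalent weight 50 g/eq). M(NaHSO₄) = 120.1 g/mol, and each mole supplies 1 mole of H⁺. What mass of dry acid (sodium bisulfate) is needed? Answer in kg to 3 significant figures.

(a) 5.55 kg; (b) 5.83 kg

(a) Volume: 97,800 US gal × 3.785 L/gal = 370,173 L.
(a) CYA to add: (20 − 5) = 15 mg/L × 370,173 L = 5553 g cyanuric acid.

(b) Volume: 24.5 m³ = 24,500 L.
(b) Alkalinity to neutralize: (180 − 81) = 99 mg/L as CaCO₃ × 24,500 L = 2426 g as CaCO₃.
(b) Equivalents of H⁺ required: 2426 ÷ 50 g/eq = 48.51 eq = 48.51 mol NaHSO₄.
(b) Mass of NaHSO₄: 48.51 × 120.1 = 5826 g.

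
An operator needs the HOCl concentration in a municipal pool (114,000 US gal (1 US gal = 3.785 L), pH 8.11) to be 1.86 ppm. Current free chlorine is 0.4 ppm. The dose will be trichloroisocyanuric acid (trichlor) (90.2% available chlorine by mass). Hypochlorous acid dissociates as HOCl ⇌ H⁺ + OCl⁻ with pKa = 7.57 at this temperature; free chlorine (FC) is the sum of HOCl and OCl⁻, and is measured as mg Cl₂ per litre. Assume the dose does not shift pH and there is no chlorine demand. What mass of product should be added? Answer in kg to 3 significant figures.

Volume: 114,000 US gal × 3.785 L/gal = 431,490 L.
[OCl⁻]/[HOCl] = 10^(pH − pKa) = 10^(8.11 − 7.57) = 3.467; fraction as HOCl = 1/(1 + 3.467) = 0.2238.
Free chlorine required for 1.86 ppm HOCl: 1.86 / 0.2238 = 8.309 ppm.
FC to add: 8.309 − 0.4 = 7.909 mg/L as Cl₂.
Cl₂ equivalent: 7.909 mg/L × 431,490 L = 3413 g.
Product at 90.2% available Cl: 3413 / 0.902 = 3784 g.

3.78 kg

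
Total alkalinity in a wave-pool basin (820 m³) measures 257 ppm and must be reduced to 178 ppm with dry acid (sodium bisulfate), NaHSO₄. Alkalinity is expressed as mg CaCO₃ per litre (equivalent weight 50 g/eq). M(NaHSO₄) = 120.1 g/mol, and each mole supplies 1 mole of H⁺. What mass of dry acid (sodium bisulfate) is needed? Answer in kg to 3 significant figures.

Volume: 820 m³ = 820,000 L.
Alkalinity to neutralize: (257 − 178) = 79 mg/L as CaCO₃ × 820,000 L = 64,780 g as CaCO₃.
Equivalents of H⁺ required: 64,780 ÷ 50 g/eq = 1296 eq = 1296 mol NaHSO₄.
Mass of NaHSO₄: 1296 × 120.1 = 155,600 g.

156 kg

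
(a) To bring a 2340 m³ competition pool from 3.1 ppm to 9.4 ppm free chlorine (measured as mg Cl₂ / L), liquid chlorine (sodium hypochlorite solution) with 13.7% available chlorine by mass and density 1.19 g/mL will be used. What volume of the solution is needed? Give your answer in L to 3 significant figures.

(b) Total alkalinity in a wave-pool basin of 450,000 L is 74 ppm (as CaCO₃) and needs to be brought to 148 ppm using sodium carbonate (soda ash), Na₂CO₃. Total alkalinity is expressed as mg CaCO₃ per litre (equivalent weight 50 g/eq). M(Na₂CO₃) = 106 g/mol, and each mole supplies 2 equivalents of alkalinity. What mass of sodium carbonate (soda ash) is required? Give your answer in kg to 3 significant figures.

(a) 90.4 L; (b) 35.3 kg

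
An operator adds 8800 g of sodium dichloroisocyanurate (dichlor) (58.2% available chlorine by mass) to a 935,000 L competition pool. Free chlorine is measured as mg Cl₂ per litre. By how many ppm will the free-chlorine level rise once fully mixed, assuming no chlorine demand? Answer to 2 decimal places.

5.48 ppm

Available chlorine delivered: 8800 g × 0.582 = 5122 g as Cl₂.
Concentration rise: 5122 g / 935,000 L = 5.478 mg/L = 5.48 ppm.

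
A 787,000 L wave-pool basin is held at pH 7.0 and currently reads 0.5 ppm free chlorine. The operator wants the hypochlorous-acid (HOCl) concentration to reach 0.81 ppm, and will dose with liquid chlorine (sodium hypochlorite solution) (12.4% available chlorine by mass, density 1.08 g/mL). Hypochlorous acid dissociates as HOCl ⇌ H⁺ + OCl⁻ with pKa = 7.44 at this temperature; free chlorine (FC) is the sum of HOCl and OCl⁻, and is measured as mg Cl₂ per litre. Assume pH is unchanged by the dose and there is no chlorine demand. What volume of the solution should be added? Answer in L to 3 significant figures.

3.55 L

[OCl⁻]/[HOCl] = 10^(pH − pKa) = 10^(7.0 − 7.44) = 0.3631; fraction as HOCl = 1/(1 + 0.3631) = 0.7336.
Free chlorine required for 0.81 ppm HOCl: 0.81 / 0.7336 = 1.104 ppm.
FC to add: 1.104 − 0.5 = 0.6041 mg/L as Cl₂.
Cl₂ equivalent: 0.6041 mg/L × 787,000 L = 475.4 g.
Product at 12.4% available Cl: 475.4 / 0.124 = 3834 g.
Volume: 3834 g ÷ 1.08 g/mL = 3550 mL.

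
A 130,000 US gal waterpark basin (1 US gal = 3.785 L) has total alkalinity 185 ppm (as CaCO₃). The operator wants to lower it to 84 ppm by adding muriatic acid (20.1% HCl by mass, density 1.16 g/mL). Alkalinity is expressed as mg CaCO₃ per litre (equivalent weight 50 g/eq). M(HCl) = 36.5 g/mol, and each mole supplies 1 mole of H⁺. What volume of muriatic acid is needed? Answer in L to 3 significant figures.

Volume: 130,000 US gal × 3.785 L/gal = 492,050 L.
Alkalinity to neutralize: (185 − 84) = 101 mg/L as CaCO₃ × 492,050 L = 49,700 g as CaCO₃.
Equivalents of H⁺ required: 49,700 ÷ 50 g/eq = 993.9 eq = 993.9 mol HCl.
Mass of HCl: 993.9 × 36.5 = 36,280 g.
Mass of 20.1% solution: 36,280 / 0.201 = 180,500 g.
Volume: 180,500 g ÷ 1.16 g/mL = 155,600 mL.

156 L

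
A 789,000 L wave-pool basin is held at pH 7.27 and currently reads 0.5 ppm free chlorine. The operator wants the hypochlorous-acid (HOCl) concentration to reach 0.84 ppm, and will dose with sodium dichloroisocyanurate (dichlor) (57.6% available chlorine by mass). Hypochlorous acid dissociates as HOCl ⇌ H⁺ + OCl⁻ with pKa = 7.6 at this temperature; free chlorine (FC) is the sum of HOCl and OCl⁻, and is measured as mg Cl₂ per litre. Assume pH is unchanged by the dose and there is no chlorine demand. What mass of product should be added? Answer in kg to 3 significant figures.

1.00 kg

[OCl⁻]/[HOCl] = 10^(pH − pKa) = 10^(7.27 − 7.6) = 0.4677; fraction as HOCl = 1/(1 + 0.4677) = 0.6813.
Free chlorine required for 0.84 ppm HOCl: 0.84 / 0.6813 = 1.233 ppm.
FC to add: 1.233 − 0.5 = 0.7329 mg/L as Cl₂.
Cl₂ equivalent: 0.7329 mg/L × 789,000 L = 578.3 g.
Product at 57.6% available Cl: 578.3 / 0.576 = 1004 g.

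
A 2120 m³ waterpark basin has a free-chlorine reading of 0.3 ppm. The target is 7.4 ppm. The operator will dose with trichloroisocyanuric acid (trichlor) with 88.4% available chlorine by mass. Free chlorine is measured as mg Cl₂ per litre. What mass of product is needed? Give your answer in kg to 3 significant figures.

Volume: 2120 m³ = 2,120,000 L.
Chlorine deficit: 7.4 − 0.3 = 7.1 ppm = 7.1 mg/L as Cl₂.
Cl₂ equivalent needed: 7.1 mg/L × 2,120,000 L = 15,050,000 mg = 15,050 g.
Product at 88.4% available chlorine: 15,050 / 0.884 = 17,030 g.

17.0 kg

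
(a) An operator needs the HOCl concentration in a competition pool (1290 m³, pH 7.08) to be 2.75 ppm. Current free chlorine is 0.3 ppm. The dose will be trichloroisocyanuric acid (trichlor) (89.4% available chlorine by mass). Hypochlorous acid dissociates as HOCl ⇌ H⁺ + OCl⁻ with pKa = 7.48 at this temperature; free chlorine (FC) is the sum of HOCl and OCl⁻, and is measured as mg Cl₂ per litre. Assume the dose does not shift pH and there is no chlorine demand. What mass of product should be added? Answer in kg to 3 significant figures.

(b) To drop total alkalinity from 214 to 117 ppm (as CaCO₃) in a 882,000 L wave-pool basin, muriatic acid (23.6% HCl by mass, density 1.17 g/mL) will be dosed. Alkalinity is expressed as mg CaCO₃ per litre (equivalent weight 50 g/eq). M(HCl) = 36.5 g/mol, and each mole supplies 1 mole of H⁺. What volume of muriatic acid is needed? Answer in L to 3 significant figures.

(a) Volume: 1290 m³ = 1,290,000 L.
(a) [OCl⁻]/[HOCl] = 10^(pH − pKa) = 10^(7.08 − 7.48) = 0.3981; fraction as HOCl = 1/(1 + 0.3981) = 0.7153.
(a) Free chlorine required for 2.75 ppm HOCl: 2.75 / 0.7153 = 3.845 ppm.
(a) FC to add: 3.845 − 0.3 = 3.545 mg/L as Cl₂.
(a) Cl₂ equivalent: 3.545 mg/L × 1,290,000 L = 4573 g.
(a) Product at 89.4% available Cl: 4573 / 0.894 = 5115 g.

(b) Alkalinity to neutralize: (214 − 117) = 97 mg/L as CaCO₃ × 882,000 L = 85,550 g as CaCO₃.
(b) Equivalents of H⁺ required: 85,550 ÷ 50 g/eq = 1711 eq = 1711 mol HCl.
(b) Mass of HCl: 1711 × 36.5 = 62,450 g.
(b) Mass of 23.6% solution: 62,450 / 0.236 = 264,600 g.
(b) Volume: 264,600 g ÷ 1.17 g/mL = 226,200 mL.

(a) 5.11 kg; (b) 226 L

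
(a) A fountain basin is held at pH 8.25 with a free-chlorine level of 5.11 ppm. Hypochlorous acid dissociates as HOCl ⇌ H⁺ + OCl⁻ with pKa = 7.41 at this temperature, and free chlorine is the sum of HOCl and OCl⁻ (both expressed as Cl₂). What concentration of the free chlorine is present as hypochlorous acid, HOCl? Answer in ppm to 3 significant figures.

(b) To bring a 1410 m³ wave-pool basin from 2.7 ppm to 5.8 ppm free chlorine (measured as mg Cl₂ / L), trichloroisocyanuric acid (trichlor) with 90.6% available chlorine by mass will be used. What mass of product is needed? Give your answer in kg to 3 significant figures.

(a) 0.645 ppm; (b) 4.82 kg

(a) [OCl⁻]/[HOCl] = 10^(pH − pKa) = 10^(8.25 − 7.41) = 10^0.84 = 6.918.
(a) Fraction as HOCl = 1 / (1 + 6.918) = 0.1263.
(a) HOCl = 0.1263 × 5.11 ppm = 0.6453 ppm.

(b) Volume: 1410 m³ = 1,410,000 L.
(b) Chlorine deficit: 5.8 − 2.7 = 3.1 ppm = 3.1 mg/L as Cl₂.
(b) Cl₂ equivalent needed: 3.1 mg/L × 1,410,000 L = 4,371,000 mg = 4371 g.
(b) Product at 90.6% available chlorine: 4371 / 0.906 = 4825 g.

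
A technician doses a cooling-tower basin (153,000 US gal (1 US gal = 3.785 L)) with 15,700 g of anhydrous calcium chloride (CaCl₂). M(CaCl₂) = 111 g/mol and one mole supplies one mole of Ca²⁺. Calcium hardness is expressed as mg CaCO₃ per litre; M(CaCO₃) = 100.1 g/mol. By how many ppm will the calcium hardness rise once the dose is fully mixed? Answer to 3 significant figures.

Volume: 153,000 US gal × 3.785 L/gal = 579,105 L.
Moles of Ca²⁺: 15,700 g ÷ 111 g/mol = 141.4 mol.
As CaCO₃: 141.4 mol × 100.1 g/mol = 14,160 g.
Rise: 14,160 g / 579,105 L × 1000 = 24.45 mg/L.

24.4 ppm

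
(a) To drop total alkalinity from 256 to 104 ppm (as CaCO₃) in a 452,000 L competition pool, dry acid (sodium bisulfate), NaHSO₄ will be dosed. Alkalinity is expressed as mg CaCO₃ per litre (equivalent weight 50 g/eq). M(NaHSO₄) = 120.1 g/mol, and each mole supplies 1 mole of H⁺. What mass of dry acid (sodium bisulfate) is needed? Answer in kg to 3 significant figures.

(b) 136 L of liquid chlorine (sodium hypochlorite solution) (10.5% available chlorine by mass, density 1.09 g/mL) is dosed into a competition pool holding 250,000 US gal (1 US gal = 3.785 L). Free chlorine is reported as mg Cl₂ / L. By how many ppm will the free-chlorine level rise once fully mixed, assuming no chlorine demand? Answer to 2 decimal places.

(a) Alkalinity to neutralize: (256 − 104) = 152 mg/L as CaCO₃ × 452,000 L = 68,700 g as CaCO₃.
(a) Equivalents of H⁺ required: 68,700 ÷ 50 g/eq = 1374 eq = 1374 mol NaHSO₄.
(a) Mass of NaHSO₄: 1374 × 120.1 = 165,000 g.

(b) Volume: 250,000 US gal × 3.785 L/gal = 946,250 L.
(b) Mass of solution: 136 L × 1000 mL/L × 1.09 g/mL = 148,200 g.
(b) Available chlorine delivered: 148,200 g × 0.105 = 15,570 g as Cl₂.
(b) Concentration rise: 15,570 g / 946,250 L = 16.45 mg/L = 16.45 ppm.

(a) 165 kg; (b) 16.45 ppm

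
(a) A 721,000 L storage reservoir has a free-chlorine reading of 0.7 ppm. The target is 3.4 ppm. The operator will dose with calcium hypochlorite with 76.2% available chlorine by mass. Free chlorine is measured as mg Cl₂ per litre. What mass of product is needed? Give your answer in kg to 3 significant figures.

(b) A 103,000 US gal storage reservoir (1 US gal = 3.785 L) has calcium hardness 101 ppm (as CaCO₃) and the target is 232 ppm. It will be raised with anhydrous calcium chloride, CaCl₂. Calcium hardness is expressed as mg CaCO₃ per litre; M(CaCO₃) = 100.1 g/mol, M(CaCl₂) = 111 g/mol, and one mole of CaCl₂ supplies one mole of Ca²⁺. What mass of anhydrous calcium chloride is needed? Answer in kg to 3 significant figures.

(a) 2.55 kg; (b) 56.6 kg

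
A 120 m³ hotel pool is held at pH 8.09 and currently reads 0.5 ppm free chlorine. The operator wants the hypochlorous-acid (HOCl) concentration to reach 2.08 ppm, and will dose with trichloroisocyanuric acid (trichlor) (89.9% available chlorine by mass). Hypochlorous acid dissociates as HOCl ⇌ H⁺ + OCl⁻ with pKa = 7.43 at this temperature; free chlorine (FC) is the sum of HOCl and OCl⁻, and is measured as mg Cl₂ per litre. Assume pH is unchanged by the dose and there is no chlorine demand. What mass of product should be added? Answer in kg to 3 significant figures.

Volume: 120 m³ = 120,000 L.
[OCl⁻]/[HOCl] = 10^(pH − pKa) = 10^(8.09 − 7.43) = 4.571; fraction as HOCl = 1/(1 + 4.571) = 0.1795.
Free chlorine required for 2.08 ppm HOCl: 2.08 / 0.1795 = 11.59 ppm.
FC to add: 11.59 − 0.5 = 11.09 mg/L as Cl₂.
Cl₂ equivalent: 11.09 mg/L × 120,000 L = 1330 g.
Product at 89.9% available Cl: 1330 / 0.899 = 1480 g.

1.48 kg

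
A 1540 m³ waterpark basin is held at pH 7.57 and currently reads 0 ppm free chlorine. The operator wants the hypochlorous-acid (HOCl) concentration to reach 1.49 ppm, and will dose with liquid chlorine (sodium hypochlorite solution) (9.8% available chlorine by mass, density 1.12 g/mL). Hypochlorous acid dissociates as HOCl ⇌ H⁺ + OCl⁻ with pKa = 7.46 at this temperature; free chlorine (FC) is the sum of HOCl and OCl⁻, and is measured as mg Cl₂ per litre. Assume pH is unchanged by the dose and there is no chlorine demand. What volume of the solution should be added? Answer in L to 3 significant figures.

47.8 L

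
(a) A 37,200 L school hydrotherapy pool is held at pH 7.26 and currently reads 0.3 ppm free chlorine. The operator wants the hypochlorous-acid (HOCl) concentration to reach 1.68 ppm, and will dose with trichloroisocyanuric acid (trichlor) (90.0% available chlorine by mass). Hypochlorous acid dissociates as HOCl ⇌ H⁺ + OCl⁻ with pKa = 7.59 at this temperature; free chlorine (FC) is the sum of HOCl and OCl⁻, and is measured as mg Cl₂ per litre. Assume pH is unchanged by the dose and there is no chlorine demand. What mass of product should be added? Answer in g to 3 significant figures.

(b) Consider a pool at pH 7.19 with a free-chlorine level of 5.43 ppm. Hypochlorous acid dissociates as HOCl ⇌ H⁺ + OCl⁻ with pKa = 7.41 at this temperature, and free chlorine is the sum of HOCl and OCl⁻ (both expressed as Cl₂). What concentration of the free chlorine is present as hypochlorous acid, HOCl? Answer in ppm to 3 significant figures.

(a) 89.5 g; (b) 3.39 ppm

(a) [OCl⁻]/[HOCl] = 10^(pH − pKa) = 10^(7.26 − 7.59) = 0.4677; fraction as HOCl = 1/(1 + 0.4677) = 0.6813.
(a) Free chlorine required for 1.68 ppm HOCl: 1.68 / 0.6813 = 2.466 ppm.
(a) FC to add: 2.466 − 0.3 = 2.166 mg/L as Cl₂.
(a) Cl₂ equivalent: 2.166 mg/L × 37,200 L = 80.57 g.
(a) Product at 90.0% available Cl: 80.57 / 0.9 = 89.52 g.

(b) [OCl⁻]/[HOCl] = 10^(pH − pKa) = 10^(7.19 − 7.41) = 10^-0.22 = 0.6026.
(b) Fraction as HOCl = 1 / (1 + 0.6026) = 0.624.
(b) HOCl = 0.624 × 5.43 ppm = 3.388 ppm.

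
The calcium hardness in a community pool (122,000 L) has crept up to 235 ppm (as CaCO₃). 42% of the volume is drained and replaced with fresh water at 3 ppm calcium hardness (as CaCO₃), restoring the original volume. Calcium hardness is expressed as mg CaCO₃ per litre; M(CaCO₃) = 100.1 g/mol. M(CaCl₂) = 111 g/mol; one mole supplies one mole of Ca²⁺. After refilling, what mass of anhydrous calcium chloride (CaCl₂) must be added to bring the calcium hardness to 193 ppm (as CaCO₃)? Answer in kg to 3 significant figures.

7.50 kg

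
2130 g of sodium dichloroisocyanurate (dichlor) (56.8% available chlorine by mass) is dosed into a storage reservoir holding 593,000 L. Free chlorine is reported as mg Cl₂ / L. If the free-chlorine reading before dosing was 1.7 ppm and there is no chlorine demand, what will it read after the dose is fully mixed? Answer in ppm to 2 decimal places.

Available chlorine delivered: 2130 g × 0.568 = 1210 g as Cl₂.
Concentration rise: 1210 g / 593,000 L = 2.04 mg/L = 2.04 ppm.
Final FC: 1.7 + 2.04 = 3.74 ppm.

3.74 ppm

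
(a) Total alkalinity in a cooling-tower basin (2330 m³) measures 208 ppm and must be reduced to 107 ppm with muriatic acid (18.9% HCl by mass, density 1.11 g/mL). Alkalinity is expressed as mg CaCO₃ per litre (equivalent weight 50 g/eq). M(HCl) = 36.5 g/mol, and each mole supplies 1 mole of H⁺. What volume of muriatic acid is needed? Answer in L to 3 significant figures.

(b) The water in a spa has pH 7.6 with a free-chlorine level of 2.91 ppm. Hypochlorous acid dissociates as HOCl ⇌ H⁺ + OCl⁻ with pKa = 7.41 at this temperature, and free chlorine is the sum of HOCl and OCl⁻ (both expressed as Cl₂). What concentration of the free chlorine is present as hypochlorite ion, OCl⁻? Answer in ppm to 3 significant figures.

(a) 819 L; (b) 1.77 ppm

(a) Volume: 2330 m³ = 2,330,000 L.
(a) Alkalinity to neutralize: (208 − 107) = 101 mg/L as CaCO₃ × 2,330,000 L = 235,300 g as CaCO₃.
(a) Equivalents of H⁺ required: 235,300 ÷ 50 g/eq = 4707 eq = 4707 mol HCl.
(a) Mass of HCl: 4707 × 36.5 = 171,800 g.
(a) Mass of 18.9% solution: 171,800 / 0.189 = 908,900 g.
(a) Volume: 908,900 g ÷ 1.11 g/mL = 818,900 mL.

(b) [OCl⁻]/[HOCl] = 10^(pH − pKa) = 10^(7.6 − 7.41) = 10^0.19 = 1.549.
(b) Fraction as HOCl = 1 / (1 + 1.549) = 0.3923.
(b) OCl⁻ = (1 − 0.3923) × 2.91 ppm = 1.768 ppm.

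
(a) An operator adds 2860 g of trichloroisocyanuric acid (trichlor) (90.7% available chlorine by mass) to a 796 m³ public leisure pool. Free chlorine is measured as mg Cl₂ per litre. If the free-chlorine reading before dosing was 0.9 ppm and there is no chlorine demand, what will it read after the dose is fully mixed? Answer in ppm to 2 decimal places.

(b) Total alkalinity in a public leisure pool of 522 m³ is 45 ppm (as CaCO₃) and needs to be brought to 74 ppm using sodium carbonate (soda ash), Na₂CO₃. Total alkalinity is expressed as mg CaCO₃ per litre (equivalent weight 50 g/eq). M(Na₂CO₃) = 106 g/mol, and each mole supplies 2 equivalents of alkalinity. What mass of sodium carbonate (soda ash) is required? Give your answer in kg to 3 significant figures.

(a) Volume: 796 m³ = 796,000 L.
(a) Available chlorine delivered: 2860 g × 0.907 = 2594 g as Cl₂.
(a) Concentration rise: 2594 g / 796,000 L = 3.259 mg/L = 3.26 ppm.
(a) Final FC: 0.9 + 3.26 = 4.16 ppm.

(b) Volume: 522 m³ = 522,000 L.
(b) Alkalinity to add: (74 − 45) = 29 mg/L as CaCO₃ × 522,000 L = 15,140 g as CaCO₃.
(b) Equivalents: 15,140 g ÷ 50 g/eq = 302.8 eq.
(b) Each mole of Na₂CO₃ supplies 2 eq, so 302.8 / 2 = 151.4 mol.
(b) Mass: 151.4 mol × 106 g/mol = 16,050 g.

(a) 4.16 ppm; (b) 16.0 kg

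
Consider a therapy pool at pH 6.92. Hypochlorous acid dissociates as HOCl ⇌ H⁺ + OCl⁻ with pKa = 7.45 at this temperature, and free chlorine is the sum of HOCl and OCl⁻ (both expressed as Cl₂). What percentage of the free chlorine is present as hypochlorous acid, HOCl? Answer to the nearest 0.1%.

77.2%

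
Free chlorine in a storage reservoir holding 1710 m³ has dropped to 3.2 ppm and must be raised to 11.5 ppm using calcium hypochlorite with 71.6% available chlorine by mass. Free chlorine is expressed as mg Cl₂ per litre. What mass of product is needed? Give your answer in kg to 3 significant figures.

19.8 kg

Volume: 1710 m³ = 1,710,000 L.
Chlorine deficit: 11.5 − 3.2 = 8.3 ppm = 8.3 mg/L as Cl₂.
Cl₂ equivalent needed: 8.3 mg/L × 1,710,000 L = 14,190,000 mg = 14,190 g.
Product at 71.6% available chlorine: 14,190 / 0.716 = 19,820 g.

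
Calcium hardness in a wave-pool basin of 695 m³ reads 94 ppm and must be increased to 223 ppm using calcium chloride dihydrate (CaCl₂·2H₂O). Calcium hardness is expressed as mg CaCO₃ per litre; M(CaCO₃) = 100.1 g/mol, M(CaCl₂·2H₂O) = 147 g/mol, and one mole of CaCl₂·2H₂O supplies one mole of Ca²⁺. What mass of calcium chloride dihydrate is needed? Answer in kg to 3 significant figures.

Volume: 695 m³ = 695,000 L.
Hardness to add: (223 − 94) = 129 mg/L as CaCO₃ × 695,000 L = 89,660 g as CaCO₃.
Moles of Ca²⁺ (1 mol Ca²⁺ ≡ 1 mol CaCO₃): 89,660 / 100.1 g/mol = 895.7 mol.
Mass of CaCl₂·2H₂O: 895.7 × 147 = 131,700 g.

132 kg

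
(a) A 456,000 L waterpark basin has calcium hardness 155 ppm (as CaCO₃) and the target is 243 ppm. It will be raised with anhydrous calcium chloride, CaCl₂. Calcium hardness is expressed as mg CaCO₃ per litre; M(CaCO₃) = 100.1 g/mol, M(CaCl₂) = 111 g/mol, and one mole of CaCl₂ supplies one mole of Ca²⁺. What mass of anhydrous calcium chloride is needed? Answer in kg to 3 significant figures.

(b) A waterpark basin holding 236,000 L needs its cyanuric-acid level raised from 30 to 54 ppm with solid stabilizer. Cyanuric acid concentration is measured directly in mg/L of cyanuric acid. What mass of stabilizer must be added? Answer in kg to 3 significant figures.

(a) 44.5 kg; (b) 5.66 kg

(a) Hardness to add: (243 − 155) = 88 mg/L as CaCO₃ × 456,000 L = 40,130 g as CaCO₃.
(a) Moles of Ca²⁺ (1 mol Ca²⁺ ≡ 1 mol CaCO₃): 40,130 / 100.1 g/mol = 400.9 mol.
(a) Mass of CaCl₂: 400.9 × 111 = 44,500 g.

(b) CYA to add: (54 − 30) = 24 mg/L × 236,000 L = 5664 g cyanuric acid.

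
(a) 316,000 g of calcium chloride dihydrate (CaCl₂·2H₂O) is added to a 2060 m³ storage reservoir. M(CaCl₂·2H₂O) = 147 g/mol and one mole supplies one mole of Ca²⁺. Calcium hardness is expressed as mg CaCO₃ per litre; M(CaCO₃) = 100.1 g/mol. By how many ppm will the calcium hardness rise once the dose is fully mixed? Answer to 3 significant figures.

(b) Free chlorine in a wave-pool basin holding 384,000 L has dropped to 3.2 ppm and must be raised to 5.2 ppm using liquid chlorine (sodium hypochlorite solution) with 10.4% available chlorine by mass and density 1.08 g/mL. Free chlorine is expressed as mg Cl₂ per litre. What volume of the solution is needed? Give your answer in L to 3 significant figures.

(a) 104 ppm; (b) 6.84 L

(a) Volume: 2060 m³ = 2,060,000 L.
(a) Moles of Ca²⁺: 316,000 g ÷ 147 g/mol = 2150 mol.
(a) As CaCO₃: 2150 mol × 100.1 g/mol = 215,200 g.
(a) Rise: 215,200 g / 2,060,000 L × 1000 = 104.5 mg/L.

(b) Chlorine deficit: 5.2 − 3.2 = 2 ppm = 2 mg/L as Cl₂.
(b) Cl₂ equivalent needed: 2 mg/L × 384,000 L = 768,000 mg = 768 g.
(b) Product at 10.4% available chlorine: 768 / 0.104 = 7385 g.
(b) Volume at density 1.08 g/mL: 7385 g ÷ 1.08 g/mL = 6838 mL.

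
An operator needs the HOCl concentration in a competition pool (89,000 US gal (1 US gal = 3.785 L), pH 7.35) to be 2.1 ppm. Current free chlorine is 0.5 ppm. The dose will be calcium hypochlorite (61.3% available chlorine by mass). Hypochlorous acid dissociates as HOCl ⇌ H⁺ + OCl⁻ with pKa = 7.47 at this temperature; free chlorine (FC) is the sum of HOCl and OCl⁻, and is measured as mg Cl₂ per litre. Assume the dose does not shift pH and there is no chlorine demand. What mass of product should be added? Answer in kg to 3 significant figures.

Volume: 89,000 US gal × 3.785 L/gal = 336,865 L.
[OCl⁻]/[HOCl] = 10^(pH − pKa) = 10^(7.35 − 7.47) = 0.7586; fraction as HOCl = 1/(1 + 0.7586) = 0.5686.
Free chlorine required for 2.1 ppm HOCl: 2.1 / 0.5686 = 3.693 ppm.
FC to add: 3.693 − 0.5 = 3.193 mg/L as Cl₂.
Cl₂ equivalent: 3.193 mg/L × 336,865 L = 1076 g.
Product at 61.3% available Cl: 1076 / 0.613 = 1755 g.

1.75 kg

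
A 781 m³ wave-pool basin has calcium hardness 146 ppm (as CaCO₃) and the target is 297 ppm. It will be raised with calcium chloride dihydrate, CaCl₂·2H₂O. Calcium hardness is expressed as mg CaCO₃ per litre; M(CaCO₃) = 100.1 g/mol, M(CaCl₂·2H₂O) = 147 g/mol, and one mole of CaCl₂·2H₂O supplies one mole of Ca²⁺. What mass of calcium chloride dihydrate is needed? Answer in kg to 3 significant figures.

173 kg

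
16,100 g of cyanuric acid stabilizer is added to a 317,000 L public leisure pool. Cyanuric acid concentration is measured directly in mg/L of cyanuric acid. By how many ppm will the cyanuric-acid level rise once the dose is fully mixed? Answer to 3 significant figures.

Rise: 16,100 g / 317,000 L × 1000 = 50.79 mg/L.

50.8 ppm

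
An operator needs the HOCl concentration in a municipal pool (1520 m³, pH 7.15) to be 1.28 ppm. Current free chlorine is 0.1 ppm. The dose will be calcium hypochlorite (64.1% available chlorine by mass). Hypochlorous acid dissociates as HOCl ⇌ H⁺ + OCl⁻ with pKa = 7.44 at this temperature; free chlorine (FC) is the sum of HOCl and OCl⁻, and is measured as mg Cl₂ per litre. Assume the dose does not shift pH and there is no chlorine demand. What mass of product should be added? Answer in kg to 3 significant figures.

Volume: 1520 m³ = 1,520,000 L.
[OCl⁻]/[HOCl] = 10^(pH − pKa) = 10^(7.15 − 7.44) = 0.5129; fraction as HOCl = 1/(1 + 0.5129) = 0.661.
Free chlorine required for 1.28 ppm HOCl: 1.28 / 0.661 = 1.936 ppm.
FC to add: 1.936 − 0.1 = 1.836 mg/L as Cl₂.
Cl₂ equivalent: 1.836 mg/L × 1,520,000 L = 2791 g.
Product at 64.1% available Cl: 2791 / 0.641 = 4355 g.

4.35 kg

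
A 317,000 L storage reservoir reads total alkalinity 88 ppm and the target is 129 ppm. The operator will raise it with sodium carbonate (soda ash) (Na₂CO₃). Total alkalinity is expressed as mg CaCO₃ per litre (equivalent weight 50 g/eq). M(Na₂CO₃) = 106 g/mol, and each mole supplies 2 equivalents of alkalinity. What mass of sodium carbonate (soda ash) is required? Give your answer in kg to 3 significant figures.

Alkalinity to add: (129 − 88) = 41 mg/L as CaCO₃ × 317,000 L = 13,000 g as CaCO₃.
Equivalents: 13,000 g ÷ 50 g/eq = 259.9 eq.
Each mole of Na₂CO₃ supplies 2 eq, so 259.9 / 2 = 130 mol.
Mass: 130 mol × 106 g/mol = 13,780 g.

13.8 kg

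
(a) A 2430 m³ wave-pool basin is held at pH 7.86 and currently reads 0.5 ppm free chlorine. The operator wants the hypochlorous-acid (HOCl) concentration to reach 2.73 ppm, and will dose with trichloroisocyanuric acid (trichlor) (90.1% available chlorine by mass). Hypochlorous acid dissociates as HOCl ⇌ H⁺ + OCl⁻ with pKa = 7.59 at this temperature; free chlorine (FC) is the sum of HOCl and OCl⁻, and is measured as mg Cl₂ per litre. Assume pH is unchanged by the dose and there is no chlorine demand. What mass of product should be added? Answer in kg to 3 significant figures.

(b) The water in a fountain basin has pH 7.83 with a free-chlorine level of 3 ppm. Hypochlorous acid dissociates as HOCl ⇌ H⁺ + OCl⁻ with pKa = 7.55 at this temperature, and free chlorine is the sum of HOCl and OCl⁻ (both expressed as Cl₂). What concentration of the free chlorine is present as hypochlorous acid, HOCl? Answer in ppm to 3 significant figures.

(a) 19.7 kg; (b) 1.03 ppm

(a) Volume: 2430 m³ = 2,430,000 L.
(a) [OCl⁻]/[HOCl] = 10^(pH − pKa) = 10^(7.86 − 7.59) = 1.862; fraction as HOCl = 1/(1 + 1.862) = 0.3494.
(a) Free chlorine required for 2.73 ppm HOCl: 2.73 / 0.3494 = 7.813 ppm.
(a) FC to add: 7.813 − 0.5 = 7.313 mg/L as Cl₂.
(a) Cl₂ equivalent: 7.313 mg/L × 2,430,000 L = 17,770 g.
(a) Product at 90.1% available Cl: 17,770 / 0.901 = 19,720 g.

(b) [OCl⁻]/[HOCl] = 10^(pH − pKa) = 10^(7.83 − 7.55) = 10^0.28 = 1.905.
(b) Fraction as HOCl = 1 / (1 + 1.905) = 0.3442.
(b) HOCl = 0.3442 × 3 ppm = 1.033 ppm.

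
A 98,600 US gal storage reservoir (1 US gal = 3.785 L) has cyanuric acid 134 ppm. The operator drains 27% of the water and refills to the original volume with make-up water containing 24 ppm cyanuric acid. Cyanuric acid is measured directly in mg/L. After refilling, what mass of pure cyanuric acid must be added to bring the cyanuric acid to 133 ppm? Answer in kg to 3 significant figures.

10.7 kg

Volume: 98,600 US gal × 3.785 L/gal = 373,201 L.
After draining 27% and refilling: 134 × 0.73 + 24 × 0.27 = 104.3 ppm.
Deficit to target: 133 − 104.3 = 28.7 mg/L.
Mass: 28.7 mg/L × 373,201 L = 10,710 g cyanuric acid.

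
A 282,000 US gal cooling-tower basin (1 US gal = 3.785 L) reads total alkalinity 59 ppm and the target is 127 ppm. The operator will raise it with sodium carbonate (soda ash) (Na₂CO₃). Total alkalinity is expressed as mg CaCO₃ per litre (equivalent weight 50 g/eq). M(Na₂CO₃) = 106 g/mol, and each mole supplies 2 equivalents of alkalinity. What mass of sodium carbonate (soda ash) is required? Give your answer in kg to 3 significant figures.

76.9 kg

Volume: 282,000 US gal × 3.785 L/gal = 1,067,370 L.
Alkalinity to add: (127 − 59) = 68 mg/L as CaCO₃ × 1,067,370 L = 72,580 g as CaCO₃.
Equivalents: 72,580 g ÷ 50 g/eq = 1452 eq.
Each mole of Na₂CO₃ supplies 2 eq, so 1452 / 2 = 725.8 mol.
Mass: 725.8 mol × 106 g/mol = 76,940 g.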